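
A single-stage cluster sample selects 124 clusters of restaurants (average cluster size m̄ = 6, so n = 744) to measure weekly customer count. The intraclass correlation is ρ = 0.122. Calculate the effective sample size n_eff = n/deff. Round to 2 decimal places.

462.11

deff = 1 + (6 − 1)·0.122 = 1 + 0.61 = 1.61.
n_eff = 744 / 1.61 = 462.11.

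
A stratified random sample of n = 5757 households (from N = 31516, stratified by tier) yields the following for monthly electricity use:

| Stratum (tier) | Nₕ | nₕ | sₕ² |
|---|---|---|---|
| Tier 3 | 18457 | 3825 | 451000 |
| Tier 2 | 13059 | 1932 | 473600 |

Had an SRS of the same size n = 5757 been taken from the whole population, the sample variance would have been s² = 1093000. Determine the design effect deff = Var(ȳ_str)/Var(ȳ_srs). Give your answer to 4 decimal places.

0.4377

Var(ȳ_str) = Σ Wₕ²(1−fₕ)sₕ²/nₕ with Wₕ = Nₕ/31516:
  Tier 3: (18457/31516)²·(1−3825/18457)·451000/3825 = 32.058834
  Tier 2: (13059/31516)²·(1−1932/13059)·473600/1932 = 35.861661
  → Var(ȳ_str) = 67.920495.
Var(ȳ_srs) = (1 − 5757/31516)·1093000/5757 = 155.17503.
deff = 67.920495 / 155.17503 = 0.4377.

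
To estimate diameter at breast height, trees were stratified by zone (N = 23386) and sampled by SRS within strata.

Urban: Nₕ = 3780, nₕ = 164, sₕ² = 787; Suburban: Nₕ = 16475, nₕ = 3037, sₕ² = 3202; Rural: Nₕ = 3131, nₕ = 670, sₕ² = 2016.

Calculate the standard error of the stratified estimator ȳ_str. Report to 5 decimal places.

0.76755

Var(ȳ_str) = Σₕ Wₕ²(1 − fₕ)sₕ²/nₕ with Wₕ = Nₕ/N, N = 23386.
Urban: Wₕ = 0.16163517; term = 0.16163517²·(1 − 0.04338624)·787/164 = 0.11993314.
Suburban: Wₕ = 0.70448131; term = 0.70448131²·(1 − 0.18433991)·3202/3037 = 0.42680029.
Rural: Wₕ = 0.13388352; term = 0.13388352²·(1 − 0.21398914)·2016/670 = 0.042393426.
Sum = 0.58912686.
SE = √(0.58912686) = 0.76755.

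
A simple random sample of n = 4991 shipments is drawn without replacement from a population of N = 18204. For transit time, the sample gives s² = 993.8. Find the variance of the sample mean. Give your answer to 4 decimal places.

0.1445

Under SRS without replacement, Var(ȳ) = (1 − f)·s²/n with f = n/N = 4991/18204 = 0.27417051.
Var(ȳ) = (1 − 0.27417051)·993.8/4991 = 0.72582949·0.19911841 = 0.14452602.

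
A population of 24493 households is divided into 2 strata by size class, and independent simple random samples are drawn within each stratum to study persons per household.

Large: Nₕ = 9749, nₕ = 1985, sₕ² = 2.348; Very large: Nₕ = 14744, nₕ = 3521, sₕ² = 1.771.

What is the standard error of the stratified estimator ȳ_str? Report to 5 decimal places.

0.01697

Var(ȳ_str) = Σₕ Wₕ²(1 − fₕ)sₕ²/nₕ with Wₕ = Nₕ/N, N = 24493.
Large: Wₕ = 0.39803209; term = 0.39803209²·(1 − 0.20361063)·2.348/1985 = 1.492448 × 10^-4.
Very large: Wₕ = 0.60196791; term = 0.60196791²·(1 − 0.23880901)·1.771/3521 = 1.3873718 × 10^-4.
Sum = 2.8798198 × 10^-4.
SE = √(2.8798198 × 10^-4) = 0.01697.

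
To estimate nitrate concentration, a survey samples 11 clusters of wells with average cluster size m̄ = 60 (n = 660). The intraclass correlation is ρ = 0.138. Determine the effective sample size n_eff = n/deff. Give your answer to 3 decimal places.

deff = 1 + (60 − 1)·0.138 = 1 + 8.142 = 9.142.
n_eff = 660 / 9.142 = 72.194.

72.194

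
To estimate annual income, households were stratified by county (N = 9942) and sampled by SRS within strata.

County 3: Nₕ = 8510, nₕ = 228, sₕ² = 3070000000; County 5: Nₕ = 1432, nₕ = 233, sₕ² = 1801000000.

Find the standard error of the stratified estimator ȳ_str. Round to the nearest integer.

Var(ȳ_str) = Σₕ Wₕ²(1 − fₕ)sₕ²/nₕ with Wₕ = Nₕ/N, N = 9942.
County 3: Wₕ = 0.85596459; term = 0.85596459²·(1 − 0.02679201)·3070000000/228 = 9.6010957 × 10^6.
County 5: Wₕ = 0.14403541; term = 0.14403541²·(1 − 0.16270950)·1801000000/233 = 134267.99.
Sum = 9.7353637 × 10^6.
SE = √(9.7353637 × 10^6) = 3120.

3120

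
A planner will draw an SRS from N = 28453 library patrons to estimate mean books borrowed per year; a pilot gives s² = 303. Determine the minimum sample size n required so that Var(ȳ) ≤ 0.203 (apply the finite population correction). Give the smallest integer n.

1419

Without fpc, n₀ = s²/D = 303/0.203 = 1492.6108.
With fpc, (1 − n/N)·s²/n ≤ D requires n ≥ n₀/(1 + n₀/N) = 1492.6108/(1 + 1492.6108/28453) = 1418.2130.
Rounding up, n = 1419.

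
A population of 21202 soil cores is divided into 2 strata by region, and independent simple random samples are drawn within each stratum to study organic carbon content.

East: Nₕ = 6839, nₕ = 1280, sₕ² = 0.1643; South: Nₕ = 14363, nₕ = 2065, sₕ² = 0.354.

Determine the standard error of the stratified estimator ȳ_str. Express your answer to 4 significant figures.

0.008844

Var(ȳ_str) = Σₕ Wₕ²(1 − fₕ)sₕ²/nₕ with Wₕ = Nₕ/N, N = 21202.
East: Wₕ = 0.32256391; term = 0.32256391²·(1 − 0.18716187)·0.1643/1280 = 1.0855834 × 10^-5.
South: Wₕ = 0.67743609; term = 0.67743609²·(1 − 0.14377219)·0.354/2065 = 6.7361104 × 10^-5.
Sum = 7.8216938 × 10^-5.
SE = √(7.8216938 × 10^-5) = 0.008844.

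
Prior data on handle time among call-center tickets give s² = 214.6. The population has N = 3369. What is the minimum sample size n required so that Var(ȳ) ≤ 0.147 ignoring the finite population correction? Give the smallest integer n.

1460

Without fpc, n₀ = s²/D = 214.6/0.147 = 1459.8639.
Rounding up, n = 1460.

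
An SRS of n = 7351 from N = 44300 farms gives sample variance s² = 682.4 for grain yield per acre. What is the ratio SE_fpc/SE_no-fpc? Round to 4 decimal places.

0.9133

f = n/N = 7351/44300 = 0.16593679.
SE_no-fpc = √(s²/n) = 0.30468165; SE_fpc = √((1−f)s²/n) = 0.2782568.
Ratio = √(1−f) = 0.91327061.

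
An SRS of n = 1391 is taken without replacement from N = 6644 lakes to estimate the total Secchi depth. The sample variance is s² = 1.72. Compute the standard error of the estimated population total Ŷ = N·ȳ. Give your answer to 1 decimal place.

Var(Ŷ) = N²·Var(ȳ) = N²·(1 − n/N)·s²/n.
f = 1391/6644 = 0.20936183; Var(ȳ) = 0.79063817·1.72/1391 = 9.776403 × 10^-4.
Var(Ŷ) = 6644² · (9.776403 × 10^-4) = 43155.718.
SE(Ŷ) = √(43155.718) = 207.7.

207.7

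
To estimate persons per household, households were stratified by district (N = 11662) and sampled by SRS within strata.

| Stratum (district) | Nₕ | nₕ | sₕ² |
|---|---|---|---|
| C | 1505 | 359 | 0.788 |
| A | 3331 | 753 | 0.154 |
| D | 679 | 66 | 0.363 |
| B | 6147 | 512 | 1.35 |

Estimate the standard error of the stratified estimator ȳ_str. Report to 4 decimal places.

0.0270

Var(ȳ_str) = Σₕ Wₕ²(1 − fₕ)sₕ²/nₕ with Wₕ = Nₕ/N, N = 11662.
C: Wₕ = 0.12905162; term = 0.12905162²·(1 − 0.23853821)·0.788/359 = 2.7835999 × 10^-5.
A: Wₕ = 0.28562854; term = 0.28562854²·(1 − 0.22605824)·0.154/753 = 1.2913299 × 10^-5.
D: Wₕ = 0.05822329; term = 0.05822329²·(1 − 0.09720177)·0.363/66 = 1.6832432 × 10^-5.
B: Wₕ = 0.52709655; term = 0.52709655²·(1 − 0.08329266)·1.35/512 = 6.7154461 × 10^-4.
Sum = 7.2912634 × 10^-4.
SE = √(7.2912634 × 10^-4) = 0.0270.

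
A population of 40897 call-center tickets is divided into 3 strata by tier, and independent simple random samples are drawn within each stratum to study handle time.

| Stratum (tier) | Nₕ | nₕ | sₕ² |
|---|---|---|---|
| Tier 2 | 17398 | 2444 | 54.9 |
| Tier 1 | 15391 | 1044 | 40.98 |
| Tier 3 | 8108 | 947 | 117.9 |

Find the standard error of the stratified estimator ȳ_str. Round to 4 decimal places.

Var(ȳ_str) = Σₕ Wₕ²(1 − fₕ)sₕ²/nₕ with Wₕ = Nₕ/N, N = 40897.
Tier 2: Wₕ = 0.42541018; term = 0.42541018²·(1 − 0.14047592)·54.9/2444 = 0.0034941773.
Tier 1: Wₕ = 0.37633567; term = 0.37633567²·(1 − 0.06783185)·40.98/1044 = 0.0051822277.
Tier 3: Wₕ = 0.19825415; term = 0.19825415²·(1 − 0.11679822)·117.9/947 = 0.0043218365.
Sum = 0.012998242.
SE = √(0.012998242) = 0.1140.

0.1140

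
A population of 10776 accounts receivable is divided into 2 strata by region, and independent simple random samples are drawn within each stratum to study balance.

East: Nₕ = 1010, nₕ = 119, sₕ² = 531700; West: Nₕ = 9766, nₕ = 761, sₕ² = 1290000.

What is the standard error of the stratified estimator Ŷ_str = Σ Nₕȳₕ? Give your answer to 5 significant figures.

Var(Ŷ_str) = Σₕ Nₕ²(1 − fₕ)sₕ²/nₕ.
East: 1010²·(1 − 119/1010)·531700/119 = 4.0208584 × 10^9.
West: 9766²·(1 − 761/9766)·1290000/761 = 1.4907523 × 10^11.
Sum = 1.5309609 × 10^11.
SE = √(1.5309609 × 10^11) = 391270.

391270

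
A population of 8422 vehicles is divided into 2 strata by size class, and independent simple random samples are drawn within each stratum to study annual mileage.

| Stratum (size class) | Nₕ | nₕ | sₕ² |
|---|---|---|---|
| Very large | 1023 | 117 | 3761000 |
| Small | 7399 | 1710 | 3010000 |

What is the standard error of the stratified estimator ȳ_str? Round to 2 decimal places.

38.27

Var(ȳ_str) = Σₕ Wₕ²(1 − fₕ)sₕ²/nₕ with Wₕ = Nₕ/N, N = 8422.
Very large: Wₕ = 0.12146758; term = 0.12146758²·(1 − 0.11436950)·3761000/117 = 420.04017.
Small: Wₕ = 0.87853242; term = 0.87853242²·(1 − 0.23111231)·3010000/1710 = 1044.5972.
Sum = 1464.6374.
SE = √(1464.6374) = 38.27.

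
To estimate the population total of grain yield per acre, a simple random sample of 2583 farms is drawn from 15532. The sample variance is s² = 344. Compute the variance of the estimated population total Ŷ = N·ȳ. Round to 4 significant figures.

Var(Ŷ) = N²·Var(ȳ) = N²·(1 − n/N)·s²/n.
f = 2583/15532 = 0.16630183; Var(ȳ) = 0.83369817·344/2583 = 0.11103065.
Var(Ŷ) = 15532² · 0.11103065 = 2.678537 × 10^7.

2.679 × 10^7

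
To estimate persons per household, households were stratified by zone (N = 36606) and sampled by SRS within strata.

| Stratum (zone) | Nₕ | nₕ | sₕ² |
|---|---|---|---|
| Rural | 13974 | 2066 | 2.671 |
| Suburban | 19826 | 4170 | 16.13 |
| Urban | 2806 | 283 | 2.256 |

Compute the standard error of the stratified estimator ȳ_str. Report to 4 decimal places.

Var(ȳ_str) = Σₕ Wₕ²(1 − fₕ)sₕ²/nₕ with Wₕ = Nₕ/N, N = 36606.
Rural: Wₕ = 0.38174070; term = 0.38174070²·(1 − 0.14784600)·2.671/2066 = 1.6054567 × 10^-4.
Suburban: Wₕ = 0.54160520; term = 0.54160520²·(1 − 0.21032987)·16.13/4170 = 8.9600344 × 10^-4.
Urban: Wₕ = 0.07665410; term = 0.07665410²·(1 − 0.10085531)·2.256/283 = 4.2116573 × 10^-5.
Sum = 0.0010986657.
SE = √(0.0010986657) = 0.0331.

0.0331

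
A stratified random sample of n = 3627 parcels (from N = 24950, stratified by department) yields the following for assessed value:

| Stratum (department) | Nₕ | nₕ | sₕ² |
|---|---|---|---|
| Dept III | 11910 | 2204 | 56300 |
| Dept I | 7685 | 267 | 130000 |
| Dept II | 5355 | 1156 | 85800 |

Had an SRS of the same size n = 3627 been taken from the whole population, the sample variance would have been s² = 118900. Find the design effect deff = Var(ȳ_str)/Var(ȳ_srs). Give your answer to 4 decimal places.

Var(ȳ_str) = Σ Wₕ²(1−fₕ)sₕ²/nₕ with Wₕ = Nₕ/24950:
  Dept III: (11910/24950)²·(1−2204/11910)·56300/2204 = 4.7435966
  Dept I: (7685/24950)²·(1−267/7685)·130000/267 = 44.58838
  Dept II: (5355/24950)²·(1−1156/5355)·85800/1156 = 2.6809808
  → Var(ȳ_str) = 52.012957.
Var(ȳ_srs) = (1 − 3627/24950)·118900/3627 = 28.016382.
deff = 52.012957 / 28.016382 = 1.8565.

1.8565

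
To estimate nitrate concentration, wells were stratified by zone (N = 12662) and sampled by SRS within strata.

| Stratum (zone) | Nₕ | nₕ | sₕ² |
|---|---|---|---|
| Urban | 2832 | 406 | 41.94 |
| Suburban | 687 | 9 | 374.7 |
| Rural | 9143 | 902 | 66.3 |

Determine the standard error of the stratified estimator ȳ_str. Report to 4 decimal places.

Var(ȳ_str) = Σₕ Wₕ²(1 − fₕ)sₕ²/nₕ with Wₕ = Nₕ/N, N = 12662.
Urban: Wₕ = 0.22366135; term = 0.22366135²·(1 − 0.14336158)·41.94/406 = 0.0044267176.
Suburban: Wₕ = 0.05425683; term = 0.05425683²·(1 − 0.01310044)·374.7/9 = 0.12095477.
Rural: Wₕ = 0.72208182; term = 0.72208182²·(1 − 0.09865471)·66.3/902 = 0.034543871.
Sum = 0.15992536.
SE = √(0.15992536) = 0.3999.

0.3999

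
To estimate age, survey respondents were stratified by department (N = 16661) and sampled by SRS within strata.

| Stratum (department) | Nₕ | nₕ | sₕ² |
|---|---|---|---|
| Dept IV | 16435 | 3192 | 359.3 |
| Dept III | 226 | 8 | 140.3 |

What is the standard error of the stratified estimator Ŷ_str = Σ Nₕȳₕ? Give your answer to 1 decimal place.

5036.2

Var(Ŷ_str) = Σₕ Nₕ²(1 − fₕ)sₕ²/nₕ.
Dept IV: 16435²·(1 − 3192/16435)·359.3/3192 = 2.4499116 × 10^7.
Dept III: 226²·(1 − 8/226)·140.3/8 = 864037.55.
Sum = 2.5363154 × 10^7.
SE = √(2.5363154 × 10^7) = 5036.2.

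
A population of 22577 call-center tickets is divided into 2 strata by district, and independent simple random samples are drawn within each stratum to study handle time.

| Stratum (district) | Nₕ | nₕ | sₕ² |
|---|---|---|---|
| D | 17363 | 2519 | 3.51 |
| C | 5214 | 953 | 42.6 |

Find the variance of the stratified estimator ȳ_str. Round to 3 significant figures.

0.00265

Var(ȳ_str) = Σₕ Wₕ²(1 − fₕ)sₕ²/nₕ with Wₕ = Nₕ/N, N = 22577.
D: Wₕ = 0.76905700; term = 0.76905700²·(1 − 0.14507862)·3.51/2519 = 7.0456683 × 10^-4.
C: Wₕ = 0.23094300; term = 0.23094300²·(1 − 0.18277714)·42.6/953 = 0.0019483492.
Sum = 0.002652916.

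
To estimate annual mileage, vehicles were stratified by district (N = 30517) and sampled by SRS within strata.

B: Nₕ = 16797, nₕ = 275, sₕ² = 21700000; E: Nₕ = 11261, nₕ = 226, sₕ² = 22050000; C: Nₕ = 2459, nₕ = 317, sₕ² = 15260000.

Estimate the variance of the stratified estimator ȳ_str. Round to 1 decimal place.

36805.5

Var(ȳ_str) = Σₕ Wₕ²(1 − fₕ)sₕ²/nₕ with Wₕ = Nₕ/N, N = 30517.
B: Wₕ = 0.55041452; term = 0.55041452²·(1 − 0.01637197)·21700000/275 = 23514.606.
E: Wₕ = 0.36900744; term = 0.36900744²·(1 − 0.02006927)·22050000/226 = 13018.645.
C: Wₕ = 0.08057804; term = 0.08057804²·(1 − 0.12891419)·15260000/317 = 272.26361.
Sum = 36805.515.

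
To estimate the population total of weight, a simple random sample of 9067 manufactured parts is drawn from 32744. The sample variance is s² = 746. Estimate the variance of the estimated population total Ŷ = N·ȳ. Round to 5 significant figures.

Var(Ŷ) = N²·Var(ȳ) = N²·(1 − n/N)·s²/n.
f = 9067/32744 = 0.27690569; Var(ȳ) = 0.72309431·746/9067 = 0.059493587.
Var(Ŷ) = 32744² · 0.059493587 = 6.3787212 × 10^7.

6.3787 × 10^7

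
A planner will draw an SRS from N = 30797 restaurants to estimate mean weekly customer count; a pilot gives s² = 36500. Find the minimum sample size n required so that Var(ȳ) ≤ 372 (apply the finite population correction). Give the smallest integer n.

Without fpc, n₀ = s²/D = 36500/372 = 98.1183.
With fpc, (1 − n/N)·s²/n ≤ D requires n ≥ n₀/(1 + n₀/N) = 98.1183/(1 + 98.1183/30797) = 97.8067.
Rounding up, n = 98.

98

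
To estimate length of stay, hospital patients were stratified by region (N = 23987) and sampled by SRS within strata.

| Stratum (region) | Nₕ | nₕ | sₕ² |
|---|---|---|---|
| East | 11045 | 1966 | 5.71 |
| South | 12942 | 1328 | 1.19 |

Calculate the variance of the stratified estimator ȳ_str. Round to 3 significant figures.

Var(ȳ_str) = Σₕ Wₕ²(1 − fₕ)sₕ²/nₕ with Wₕ = Nₕ/N, N = 23987.
East: Wₕ = 0.46045775; term = 0.46045775²·(1 − 0.17799909)·5.71/1966 = 5.0617939 × 10^-4.
South: Wₕ = 0.53954225; term = 0.53954225²·(1 − 0.10261165)·1.19/1328 = 2.3408858 × 10^-4.
Sum = 7.4026797 × 10^-4.

7.40 × 10^-4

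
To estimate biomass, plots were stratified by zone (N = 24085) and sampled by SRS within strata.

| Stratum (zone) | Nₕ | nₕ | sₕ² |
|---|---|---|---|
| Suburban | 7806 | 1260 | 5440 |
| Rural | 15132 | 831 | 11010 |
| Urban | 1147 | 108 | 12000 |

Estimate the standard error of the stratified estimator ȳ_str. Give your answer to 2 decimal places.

2.36

Var(ȳ_str) = Σₕ Wₕ²(1 − fₕ)sₕ²/nₕ with Wₕ = Nₕ/N, N = 24085.
Suburban: Wₕ = 0.32410214; term = 0.32410214²·(1 − 0.16141430)·5440/1260 = 0.38031163.
Rural: Wₕ = 0.62827486; term = 0.62827486²·(1 − 0.05491673)·11010/831 = 4.9426031.
Urban: Wₕ = 0.04762300; term = 0.04762300²·(1 − 0.09415867)·12000/108 = 0.22826701.
Sum = 5.5511817.
SE = √(5.5511817) = 2.36.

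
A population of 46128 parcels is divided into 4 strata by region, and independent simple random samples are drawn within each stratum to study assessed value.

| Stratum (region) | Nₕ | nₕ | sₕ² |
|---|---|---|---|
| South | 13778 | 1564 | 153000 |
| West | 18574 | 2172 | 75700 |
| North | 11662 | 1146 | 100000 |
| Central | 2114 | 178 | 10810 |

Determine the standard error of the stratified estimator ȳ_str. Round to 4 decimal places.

Var(ȳ_str) = Σₕ Wₕ²(1 − fₕ)sₕ²/nₕ with Wₕ = Nₕ/N, N = 46128.
South: Wₕ = 0.29869060; term = 0.29869060²·(1 − 0.11351430)·153000/1564 = 7.7369453.
West: Wₕ = 0.40266216; term = 0.40266216²·(1 − 0.11693765)·75700/2172 = 4.9900978.
North: Wₕ = 0.25281824; term = 0.25281824²·(1 − 0.09826788)·100000/1146 = 5.0293255.
Central: Wₕ = 0.04582900; term = 0.04582900²·(1 − 0.08420057)·10810/178 = 0.11681182.
Sum = 17.87318.
SE = √(17.87318) = 4.2277.

4.2277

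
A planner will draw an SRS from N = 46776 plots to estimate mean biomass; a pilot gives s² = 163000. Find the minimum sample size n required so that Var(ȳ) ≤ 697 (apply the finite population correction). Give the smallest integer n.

Without fpc, n₀ = s²/D = 163000/697 = 233.8594.
With fpc, (1 − n/N)·s²/n ≤ D requires n ≥ n₀/(1 + n₀/N) = 233.8594/(1 + 233.8594/46776) = 232.6960.
Rounding up, n = 233.

233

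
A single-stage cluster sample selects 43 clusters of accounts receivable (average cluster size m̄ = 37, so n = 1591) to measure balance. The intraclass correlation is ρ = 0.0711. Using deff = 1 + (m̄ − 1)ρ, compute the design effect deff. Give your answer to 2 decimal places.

3.56

deff = 1 + (37 − 1)·0.0711 = 1 + 2.5596 = 3.5596.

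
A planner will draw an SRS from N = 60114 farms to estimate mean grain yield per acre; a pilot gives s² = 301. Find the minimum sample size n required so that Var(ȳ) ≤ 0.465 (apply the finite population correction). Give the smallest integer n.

641

Without fpc, n₀ = s²/D = 301/0.465 = 647.3118.
With fpc, (1 − n/N)·s²/n ≤ D requires n ≥ n₀/(1 + n₀/N) = 647.3118/(1 + 647.3118/60114) = 640.4158.
Rounding up, n = 641.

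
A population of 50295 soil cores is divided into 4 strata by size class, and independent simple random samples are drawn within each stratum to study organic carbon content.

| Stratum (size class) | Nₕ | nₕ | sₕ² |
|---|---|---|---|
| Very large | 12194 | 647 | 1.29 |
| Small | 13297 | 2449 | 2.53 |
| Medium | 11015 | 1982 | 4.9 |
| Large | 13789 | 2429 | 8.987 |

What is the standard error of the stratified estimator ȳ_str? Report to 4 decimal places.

Var(ȳ_str) = Σₕ Wₕ²(1 − fₕ)sₕ²/nₕ with Wₕ = Nₕ/N, N = 50295.
Very large: Wₕ = 0.24244955; term = 0.24244955²·(1 − 0.05305888)·1.29/647 = 1.1098165 × 10^-4.
Small: Wₕ = 0.26438016; term = 0.26438016²·(1 − 0.18417688)·2.53/2449 = 5.8909516 × 10^-5.
Medium: Wₕ = 0.21900785; term = 0.21900785²·(1 − 0.17993645)·4.9/1982 = 9.7243217 × 10^-5.
Large: Wₕ = 0.27416244; term = 0.27416244²·(1 − 0.17615491)·8.987/2429 = 2.2911246 × 10^-4.
Sum = 4.9624684 × 10^-4.
SE = √(4.9624684 × 10^-4) = 0.0223.

0.0223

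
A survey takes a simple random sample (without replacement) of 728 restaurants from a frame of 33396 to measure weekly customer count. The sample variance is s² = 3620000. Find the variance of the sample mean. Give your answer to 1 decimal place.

Under SRS without replacement, Var(ȳ) = (1 − f)·s²/n with f = n/N = 728/33396 = 0.02179902.
Var(ȳ) = (1 − 0.02179902)·3620000/728 = 0.97820098·4972.5275 = 4864.1313.

4864.1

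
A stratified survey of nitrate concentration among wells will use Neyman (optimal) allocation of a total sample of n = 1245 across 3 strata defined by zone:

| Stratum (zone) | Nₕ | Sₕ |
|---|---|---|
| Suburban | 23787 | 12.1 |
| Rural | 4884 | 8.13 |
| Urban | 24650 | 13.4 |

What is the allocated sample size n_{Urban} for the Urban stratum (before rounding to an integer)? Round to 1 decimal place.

Neyman allocation: nₕ = n·NₕSₕ / Σⱼ NⱼSⱼ.
Σ NⱼSⱼ = 23787·12.1 + 4884·8.13 + 24650·13.4 = 657839.62.
n_{Urban} = 1245·24650·13.4 / 657839.62 = 625.1.

625.1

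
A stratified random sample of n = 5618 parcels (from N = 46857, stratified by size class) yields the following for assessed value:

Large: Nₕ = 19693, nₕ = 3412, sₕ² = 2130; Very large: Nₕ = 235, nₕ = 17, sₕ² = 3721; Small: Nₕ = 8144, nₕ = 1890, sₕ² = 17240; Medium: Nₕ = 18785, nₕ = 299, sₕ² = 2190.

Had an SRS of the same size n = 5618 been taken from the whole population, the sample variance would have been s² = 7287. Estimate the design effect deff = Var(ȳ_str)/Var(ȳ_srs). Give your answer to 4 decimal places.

1.2845

Var(ȳ_str) = Σ Wₕ²(1−fₕ)sₕ²/nₕ with Wₕ = Nₕ/46857:
  Large: (19693/46857)²·(1−3412/19693)·2130/3412 = 0.091162154
  Very large: (235/46857)²·(1−17/235)·3721/17 = 0.0051072386
  Small: (8144/46857)²·(1−1890/8144)·17240/1890 = 0.21160316
  Medium: (18785/46857)²·(1−299/18785)·2190/299 = 1.1584522
  → Var(ȳ_str) = 1.4663248.
Var(ȳ_srs) = (1 − 5618/46857)·7287/5618 = 1.1415651.
deff = 1.4663248 / 1.1415651 = 1.2845.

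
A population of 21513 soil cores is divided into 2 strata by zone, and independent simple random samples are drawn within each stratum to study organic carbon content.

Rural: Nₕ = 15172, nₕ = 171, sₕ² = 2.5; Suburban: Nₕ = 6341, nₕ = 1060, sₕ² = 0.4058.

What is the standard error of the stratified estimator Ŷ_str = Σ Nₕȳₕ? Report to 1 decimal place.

1827.6

Var(Ŷ_str) = Σₕ Nₕ²(1 − fₕ)sₕ²/nₕ.
Rural: 15172²·(1 − 171/15172)·2.5/171 = 3.3274148 × 10^6.
Suburban: 6341²·(1 − 1060/6341)·0.4058/1060 = 12819.766.
Sum = 3.3402346 × 10^6.
SE = √(3.3402346 × 10^6) = 1827.6.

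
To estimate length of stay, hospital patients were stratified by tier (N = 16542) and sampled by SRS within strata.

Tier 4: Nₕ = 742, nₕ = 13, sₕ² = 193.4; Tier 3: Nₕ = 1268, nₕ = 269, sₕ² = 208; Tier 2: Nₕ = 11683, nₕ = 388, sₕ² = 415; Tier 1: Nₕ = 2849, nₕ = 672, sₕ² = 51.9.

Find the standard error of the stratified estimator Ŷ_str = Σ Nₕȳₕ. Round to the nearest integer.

Var(Ŷ_str) = Σₕ Nₕ²(1 − fₕ)sₕ²/nₕ.
Tier 4: 742²·(1 − 13/742)·193.4/13 = 8.0471955 × 10^6.
Tier 3: 1268²·(1 − 269/1268)·208/269 = 979480.51.
Tier 2: 11683²·(1 − 388/11683)·415/388 = 1.4114223 × 10^8.
Tier 1: 2849²·(1 − 672/2849)·51.9/672 = 479014.83.
Sum = 1.5064792 × 10^8.
SE = √(1.5064792 × 10^8) = 12274.

12274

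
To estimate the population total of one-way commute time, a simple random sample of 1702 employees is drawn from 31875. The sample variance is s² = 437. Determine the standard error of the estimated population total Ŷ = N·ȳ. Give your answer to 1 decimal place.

15714.3

Var(Ŷ) = N²·Var(ȳ) = N²·(1 − n/N)·s²/n.
f = 1702/31875 = 0.05339608; Var(ȳ) = 0.94660392·437/1702 = 0.24304695.
Var(Ŷ) = 31875² · 0.24304695 = 2.469395 × 10^8.
SE(Ŷ) = √(2.469395 × 10^8) = 15714.3.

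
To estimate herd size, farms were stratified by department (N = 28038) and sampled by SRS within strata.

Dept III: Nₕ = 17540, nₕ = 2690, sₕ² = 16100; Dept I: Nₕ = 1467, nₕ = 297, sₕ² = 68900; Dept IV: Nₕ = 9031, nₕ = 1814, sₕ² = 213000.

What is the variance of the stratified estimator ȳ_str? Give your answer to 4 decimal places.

Var(ȳ_str) = Σₕ Wₕ²(1 − fₕ)sₕ²/nₕ with Wₕ = Nₕ/N, N = 28038.
Dept III: Wₕ = 0.62557957; term = 0.62557957²·(1 − 0.15336374)·16100/2690 = 1.9830587.
Dept I: Wₕ = 0.05232185; term = 0.05232185²·(1 − 0.20245399)·68900/297 = 0.50650611.
Dept IV: Wₕ = 0.32209858; term = 0.32209858²·(1 − 0.20086369)·213000/1814 = 9.7351087.
Sum = 12.224674.

12.2247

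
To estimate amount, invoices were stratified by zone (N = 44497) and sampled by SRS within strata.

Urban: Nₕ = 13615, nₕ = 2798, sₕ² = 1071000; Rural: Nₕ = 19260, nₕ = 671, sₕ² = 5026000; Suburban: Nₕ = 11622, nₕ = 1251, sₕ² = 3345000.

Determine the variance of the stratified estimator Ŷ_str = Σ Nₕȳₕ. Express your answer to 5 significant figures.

3.0604 × 10^12

Var(Ŷ_str) = Σₕ Nₕ²(1 − fₕ)sₕ²/nₕ.
Urban: 13615²·(1 − 2798/13615)·1071000/2798 = 5.6372363 × 10^10.
Rural: 19260²·(1 − 671/19260)·5026000/671 = 2.6817129 × 10^12.
Suburban: 11622²·(1 − 1251/11622)·3345000/1251 = 3.2228517 × 10^11.
Sum = 3.0603704 × 10^12.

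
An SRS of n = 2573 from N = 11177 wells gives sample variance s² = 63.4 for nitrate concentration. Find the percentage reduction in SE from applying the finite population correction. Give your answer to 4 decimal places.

12.2620

f = n/N = 2573/11177 = 0.23020489.
SE_no-fpc = √(s²/n) = 0.15697292; SE_fpc = √((1−f)s²/n) = 0.13772485.
Ratio = √(1−f) = 0.87737969. Reduction = 100·(1 − 0.87737969) = 12.2620%.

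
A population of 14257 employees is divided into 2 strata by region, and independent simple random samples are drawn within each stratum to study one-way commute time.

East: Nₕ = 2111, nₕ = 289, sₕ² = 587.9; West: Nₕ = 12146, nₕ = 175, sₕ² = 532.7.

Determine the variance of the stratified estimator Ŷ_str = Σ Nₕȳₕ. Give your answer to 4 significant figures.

4.504 × 10^8

Var(Ŷ_str) = Σₕ Nₕ²(1 − fₕ)sₕ²/nₕ.
East: 2111²·(1 − 289/2111)·587.9/289 = 7.8242411 × 10^6.
West: 12146²·(1 − 175/12146)·532.7/175 = 4.4259689 × 10^8.
Sum = 4.5042113 × 10^8.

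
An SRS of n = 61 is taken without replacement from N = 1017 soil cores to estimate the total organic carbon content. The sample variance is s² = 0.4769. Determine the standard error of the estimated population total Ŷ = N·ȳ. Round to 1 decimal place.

Var(Ŷ) = N²·Var(ȳ) = N²·(1 − n/N)·s²/n.
f = 61/1017 = 0.05998033; Var(ȳ) = 0.94001967·0.4769/61 = 0.0073491046.
Var(Ŷ) = 1017² · 0.0073491046 = 7601.098.
SE(Ŷ) = √(7601.098) = 87.2.

87.2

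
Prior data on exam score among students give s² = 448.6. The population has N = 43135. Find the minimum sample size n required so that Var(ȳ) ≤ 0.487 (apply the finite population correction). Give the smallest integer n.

Without fpc, n₀ = s²/D = 448.6/0.487 = 921.1499.
With fpc, (1 − n/N)·s²/n ≤ D requires n ≥ n₀/(1 + n₀/N) = 921.1499/(1 + 921.1499/43135) = 901.8900.
Rounding up, n = 902.

902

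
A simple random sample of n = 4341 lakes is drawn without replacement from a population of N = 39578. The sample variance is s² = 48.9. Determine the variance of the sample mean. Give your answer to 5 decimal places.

0.01003

Under SRS without replacement, Var(ȳ) = (1 − f)·s²/n with f = n/N = 4341/39578 = 0.10968215.
Var(ȳ) = (1 − 0.10968215)·48.9/4341 = 0.89031785·0.011264686 = 0.010029151.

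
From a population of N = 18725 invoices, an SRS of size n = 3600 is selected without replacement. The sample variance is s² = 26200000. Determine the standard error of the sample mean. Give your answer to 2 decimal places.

76.67

Under SRS without replacement, Var(ȳ) = (1 − f)·s²/n with f = n/N = 3600/18725 = 0.19225634.
Var(ȳ) = (1 − 0.19225634)·26200000/3600 = 0.80774366·7277.7778 = 5878.5788.
SE(ȳ) = √(5878.5788) = 76.67.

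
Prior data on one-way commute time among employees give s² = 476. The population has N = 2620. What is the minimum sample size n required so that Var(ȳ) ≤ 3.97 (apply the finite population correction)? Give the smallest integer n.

115

Without fpc, n₀ = s²/D = 476/3.97 = 119.8992.
With fpc, (1 − n/N)·s²/n ≤ D requires n ≥ n₀/(1 + n₀/N) = 119.8992/(1 + 119.8992/2620) = 114.6524.
Rounding up, n = 115.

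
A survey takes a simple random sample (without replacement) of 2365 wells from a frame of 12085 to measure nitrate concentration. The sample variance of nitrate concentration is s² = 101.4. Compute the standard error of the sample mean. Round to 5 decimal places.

0.18570

Under SRS without replacement, Var(ȳ) = (1 − f)·s²/n with f = n/N = 2365/12085 = 0.19569715.
Var(ȳ) = (1 − 0.19569715)·101.4/2365 = 0.80430285·0.042875264 = 0.034484697.
SE(ȳ) = √(0.034484697) = 0.18570.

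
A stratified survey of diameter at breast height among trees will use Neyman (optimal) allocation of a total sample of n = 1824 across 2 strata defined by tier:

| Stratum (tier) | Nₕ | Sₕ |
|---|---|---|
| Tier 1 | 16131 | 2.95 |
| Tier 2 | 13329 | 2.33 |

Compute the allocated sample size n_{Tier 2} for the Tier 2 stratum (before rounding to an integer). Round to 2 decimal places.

Neyman allocation: nₕ = n·NₕSₕ / Σⱼ NⱼSⱼ.
Σ NⱼSⱼ = 16131·2.95 + 13329·2.33 = 78643.02.
n_{Tier 2} = 1824·13329·2.33 / 78643.02 = 720.31.

720.31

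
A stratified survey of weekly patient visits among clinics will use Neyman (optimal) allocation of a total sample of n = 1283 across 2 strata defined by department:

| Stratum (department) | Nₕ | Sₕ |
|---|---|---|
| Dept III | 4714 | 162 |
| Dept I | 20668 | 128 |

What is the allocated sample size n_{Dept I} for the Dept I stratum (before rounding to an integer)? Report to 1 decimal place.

995.6

Neyman allocation: nₕ = n·NₕSₕ / Σⱼ NⱼSⱼ.
Σ NⱼSⱼ = 4714·162 + 20668·128 = 3.409172 × 10^6.
n_{Dept I} = 1283·20668·128 / (3.409172 × 10^6) = 995.6.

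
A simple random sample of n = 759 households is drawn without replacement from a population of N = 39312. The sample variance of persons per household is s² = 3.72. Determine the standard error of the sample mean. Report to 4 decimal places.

Under SRS without replacement, Var(ȳ) = (1 − f)·s²/n with f = n/N = 759/39312 = 0.01930708.
Var(ȳ) = (1 − 0.01930708)·3.72/759 = 0.98069292·0.0049011858 = 0.0048065582.
SE(ȳ) = √(0.0048065582) = 0.0693.

0.0693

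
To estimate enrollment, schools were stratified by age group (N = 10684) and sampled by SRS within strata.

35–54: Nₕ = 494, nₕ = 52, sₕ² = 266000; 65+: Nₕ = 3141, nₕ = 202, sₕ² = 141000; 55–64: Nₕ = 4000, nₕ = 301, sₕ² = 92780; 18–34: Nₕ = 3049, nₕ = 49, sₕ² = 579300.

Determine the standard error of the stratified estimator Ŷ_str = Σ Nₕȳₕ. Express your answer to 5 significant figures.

346790

Var(Ŷ_str) = Σₕ Nₕ²(1 − fₕ)sₕ²/nₕ.
35–54: 494²·(1 − 52/494)·266000/52 = 1.116934 × 10^9.
65+: 3141²·(1 − 202/3141)·141000/202 = 6.4436993 × 10^9.
55–64: 4000²·(1 − 301/4000)·92780/301 = 4.5607072 × 10^9.
18–34: 3049²·(1 − 49/3049)·579300/49 = 1.0813994 × 10^11.
Sum = 1.2026128 × 10^11.
SE = √(1.2026128 × 10^11) = 346790.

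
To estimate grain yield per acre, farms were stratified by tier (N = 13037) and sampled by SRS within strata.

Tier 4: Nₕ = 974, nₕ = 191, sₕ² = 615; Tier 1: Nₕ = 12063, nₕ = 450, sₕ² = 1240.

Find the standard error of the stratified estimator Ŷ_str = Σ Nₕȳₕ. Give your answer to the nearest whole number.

Var(Ŷ_str) = Σₕ Nₕ²(1 − fₕ)sₕ²/nₕ.
Tier 4: 974²·(1 − 191/974)·615/191 = 2.4556274 × 10^6.
Tier 1: 12063²·(1 − 450/12063)·1240/450 = 3.8601922 × 10^8.
Sum = 3.8847485 × 10^8.
SE = √(3.8847485 × 10^8) = 19710.

19710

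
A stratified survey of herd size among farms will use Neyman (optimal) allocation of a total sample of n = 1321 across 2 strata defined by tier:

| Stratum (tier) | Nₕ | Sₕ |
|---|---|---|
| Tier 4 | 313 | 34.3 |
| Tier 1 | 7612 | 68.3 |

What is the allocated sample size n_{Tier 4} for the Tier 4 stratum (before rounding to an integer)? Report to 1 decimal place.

26.7

Neyman allocation: nₕ = n·NₕSₕ / Σⱼ NⱼSⱼ.
Σ NⱼSⱼ = 313·34.3 + 7612·68.3 = 530635.5.
n_{Tier 4} = 1321·313·34.3 / 530635.5 = 26.7.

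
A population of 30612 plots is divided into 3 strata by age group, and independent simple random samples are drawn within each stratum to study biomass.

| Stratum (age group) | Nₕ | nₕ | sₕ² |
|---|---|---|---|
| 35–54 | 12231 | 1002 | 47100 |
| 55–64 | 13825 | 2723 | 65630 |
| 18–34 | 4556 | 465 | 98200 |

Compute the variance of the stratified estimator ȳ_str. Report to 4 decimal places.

Var(ȳ_str) = Σₕ Wₕ²(1 − fₕ)sₕ²/nₕ with Wₕ = Nₕ/N, N = 30612.
35–54: Wₕ = 0.39954920; term = 0.39954920²·(1 − 0.08192298)·47100/1002 = 6.8892639.
55–64: Wₕ = 0.45162028; term = 0.45162028²·(1 − 0.19696203)·65630/2723 = 3.9476416.
18–34: Wₕ = 0.14883052; term = 0.14883052²·(1 − 0.10206321)·98200/465 = 4.2003775.
Sum = 15.037283.

15.0373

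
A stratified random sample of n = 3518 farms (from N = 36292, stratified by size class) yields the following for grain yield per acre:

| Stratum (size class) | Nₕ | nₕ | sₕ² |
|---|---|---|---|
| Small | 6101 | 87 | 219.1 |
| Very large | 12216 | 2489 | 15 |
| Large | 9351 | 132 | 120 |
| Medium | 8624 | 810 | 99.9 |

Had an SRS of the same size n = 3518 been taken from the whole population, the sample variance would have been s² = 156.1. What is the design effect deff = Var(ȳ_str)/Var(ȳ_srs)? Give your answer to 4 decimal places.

3.4068

Var(ȳ_str) = Σ Wₕ²(1−fₕ)sₕ²/nₕ with Wₕ = Nₕ/36292:
  Small: (6101/36292)²·(1−87/6101)·219.1/87 = 0.070156153
  Very large: (12216/36292)²·(1−2489/12216)·15/2489 = 5.4369144 × 10^-4
  Large: (9351/36292)²·(1−132/9351)·120/132 = 0.059501427
  Medium: (8624/36292)²·(1−810/8624)·99.9/810 = 0.0063101665
  → Var(ȳ_str) = 0.13651144.
Var(ȳ_srs) = (1 − 3518/36292)·156.1/3518 = 0.040070579.
deff = 0.13651144 / 0.040070579 = 3.4068.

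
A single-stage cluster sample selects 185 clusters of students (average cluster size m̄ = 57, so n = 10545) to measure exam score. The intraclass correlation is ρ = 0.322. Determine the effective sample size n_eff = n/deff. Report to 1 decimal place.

deff = 1 + (57 − 1)·0.322 = 1 + 18.032 = 19.032.
n_eff = 10545 / 19.032 = 554.1.

554.1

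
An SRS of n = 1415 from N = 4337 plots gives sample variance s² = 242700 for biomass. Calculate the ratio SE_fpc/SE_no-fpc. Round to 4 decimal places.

f = n/N = 1415/4337 = 0.32626239.
SE_no-fpc = √(s²/n) = 13.096543; SE_fpc = √((1−f)s²/n) = 10.749842.
Ratio = √(1−f) = 0.82081521.

0.8208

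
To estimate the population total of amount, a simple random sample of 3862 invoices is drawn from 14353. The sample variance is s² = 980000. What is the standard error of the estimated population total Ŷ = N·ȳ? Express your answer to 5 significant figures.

Var(Ŷ) = N²·Var(ȳ) = N²·(1 − n/N)·s²/n.
f = 3862/14353 = 0.26907267; Var(ȳ) = 0.73092733·980000/3862 = 185.47612.
Var(Ŷ) = 14353² · 185.47612 = 3.8209677 × 10^10.
SE(Ŷ) = √(3.8209677 × 10^10) = 195470.

195470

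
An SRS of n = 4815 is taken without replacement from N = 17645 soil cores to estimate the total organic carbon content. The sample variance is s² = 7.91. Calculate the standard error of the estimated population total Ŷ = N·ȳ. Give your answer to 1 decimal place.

609.8

Var(Ŷ) = N²·Var(ȳ) = N²·(1 − n/N)·s²/n.
f = 4815/17645 = 0.27288184; Var(ȳ) = 0.72711816·7.91/4815 = 0.0011944973.
Var(Ŷ) = 17645² · 0.0011944973 = 371901.99.
SE(Ŷ) = √(371901.99) = 609.8.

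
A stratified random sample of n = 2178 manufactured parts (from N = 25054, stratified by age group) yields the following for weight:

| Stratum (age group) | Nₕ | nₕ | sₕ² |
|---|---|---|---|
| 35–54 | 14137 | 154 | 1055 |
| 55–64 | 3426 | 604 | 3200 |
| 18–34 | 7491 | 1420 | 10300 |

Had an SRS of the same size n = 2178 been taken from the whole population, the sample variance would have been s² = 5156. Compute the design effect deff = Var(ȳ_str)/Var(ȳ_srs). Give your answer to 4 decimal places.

1.2790

Var(ȳ_str) = Σ Wₕ²(1−fₕ)sₕ²/nₕ with Wₕ = Nₕ/25054:
  35–54: (14137/25054)²·(1−154/14137)·1055/154 = 2.1574225
  55–64: (3426/25054)²·(1−604/3426)·3200/604 = 0.081602462
  18–34: (7491/25054)²·(1−1420/7491)·10300/1420 = 0.52552667
  → Var(ȳ_str) = 2.7645516.
Var(ȳ_srs) = (1 − 2178/25054)·5156/2178 = 2.161514.
deff = 2.7645516 / 2.161514 = 1.2790.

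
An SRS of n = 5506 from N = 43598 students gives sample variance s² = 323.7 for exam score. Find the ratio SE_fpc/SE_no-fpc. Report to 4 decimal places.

f = n/N = 5506/43598 = 0.12629020.
SE_no-fpc = √(s²/n) = 0.24246734; SE_fpc = √((1−f)s²/n) = 0.22664015.
Ratio = √(1−f) = 0.93472445.

0.9347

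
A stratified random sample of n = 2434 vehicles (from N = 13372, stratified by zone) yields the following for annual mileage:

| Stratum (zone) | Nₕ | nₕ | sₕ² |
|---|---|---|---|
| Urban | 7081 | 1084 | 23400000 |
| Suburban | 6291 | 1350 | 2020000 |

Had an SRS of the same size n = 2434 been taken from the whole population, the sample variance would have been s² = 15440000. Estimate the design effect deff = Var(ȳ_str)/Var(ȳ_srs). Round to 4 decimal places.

Var(ȳ_str) = Σ Wₕ²(1−fₕ)sₕ²/nₕ with Wₕ = Nₕ/13372:
  Urban: (7081/13372)²·(1−1084/7081)·23400000/1084 = 5126.518
  Suburban: (6291/13372)²·(1−1350/6291)·2020000/1350 = 260.11141
  → Var(ȳ_str) = 5386.6294.
Var(ȳ_srs) = (1 − 2434/13372)·15440000/2434 = 5188.816.
deff = 5386.6294 / 5188.816 = 1.0381.

1.0381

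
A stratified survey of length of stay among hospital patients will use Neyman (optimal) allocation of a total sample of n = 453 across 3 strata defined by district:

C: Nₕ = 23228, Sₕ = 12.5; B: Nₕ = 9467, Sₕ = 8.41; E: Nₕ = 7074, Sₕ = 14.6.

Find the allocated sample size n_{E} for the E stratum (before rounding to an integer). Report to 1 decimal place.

Neyman allocation: nₕ = n·NₕSₕ / Σⱼ NⱼSⱼ.
Σ NⱼSⱼ = 23228·12.5 + 9467·8.41 + 7074·14.6 = 473247.87.
n_{E} = 453·7074·14.6 / 473247.87 = 98.9.

98.9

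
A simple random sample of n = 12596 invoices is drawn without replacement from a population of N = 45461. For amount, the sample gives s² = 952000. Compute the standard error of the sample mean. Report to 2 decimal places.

Under SRS without replacement, Var(ȳ) = (1 − f)·s²/n with f = n/N = 12596/45461 = 0.27707266.
Var(ȳ) = (1 − 0.27707266)·952000/12596 = 0.72292734·75.579549 = 54.638523.
SE(ȳ) = √(54.638523) = 7.39.

7.39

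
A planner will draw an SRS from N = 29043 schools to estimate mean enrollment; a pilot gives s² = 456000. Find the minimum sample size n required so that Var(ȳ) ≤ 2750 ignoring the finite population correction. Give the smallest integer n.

Without fpc, n₀ = s²/D = 456000/2750 = 165.8182.
Rounding up, n = 166.

166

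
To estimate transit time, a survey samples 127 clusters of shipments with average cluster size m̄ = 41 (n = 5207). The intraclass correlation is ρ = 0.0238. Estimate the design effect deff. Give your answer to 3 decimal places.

deff = 1 + (41 − 1)·0.0238 = 1 + 0.952 = 1.952.

1.952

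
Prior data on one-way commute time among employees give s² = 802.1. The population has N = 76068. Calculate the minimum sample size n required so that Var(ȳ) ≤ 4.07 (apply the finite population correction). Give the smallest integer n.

197

Without fpc, n₀ = s²/D = 802.1/4.07 = 197.0762.
With fpc, (1 − n/N)·s²/n ≤ D requires n ≥ n₀/(1 + n₀/N) = 197.0762/(1 + 197.0762/76068) = 196.5669.
Rounding up, n = 197.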